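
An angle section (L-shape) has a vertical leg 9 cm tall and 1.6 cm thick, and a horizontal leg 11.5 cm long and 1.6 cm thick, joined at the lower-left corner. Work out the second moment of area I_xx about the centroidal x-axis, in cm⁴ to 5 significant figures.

I_xx ≈ 203.84 cm⁴

Split into non-overlapping primitives; take the origin at the lower-left of the bounding box.
Vertical leg: 1.6 × 9, A = 14.4 cm², y = 4.5 cm, Ī = 97.2 cm⁴.
Horizontal leg (remainder): 9.9 × 1.6, A = 15.84 cm², y = 0.8 cm, Ī = 3.3792 cm⁴.
Centroid: ȳ = ΣA·y / ΣA = 2.561905 cm.
Transfer each piece to the centroidal x-axis using Ī + A·d² with d = y − 2.561905:
  vertical leg: d = 1.938095 cm → contributes +151.2895 cm⁴
  horizontal leg (remainder): d = -1.761905 cm → contributes +52.55144 cm⁴
Total I = 203.8409 cm⁴.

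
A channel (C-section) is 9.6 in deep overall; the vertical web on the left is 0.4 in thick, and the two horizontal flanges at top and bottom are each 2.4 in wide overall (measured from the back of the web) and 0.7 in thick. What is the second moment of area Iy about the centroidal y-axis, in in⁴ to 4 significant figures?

Treat the section as a set of non-overlapping primitives; coordinates are from the bounding-box lower-left.
Web: 0.4 × 9.6, A = 3.84 in², x = 0.2 in, Ī = 0.0512 in⁴.
Top flange (beyond web): 2 × 0.7, A = 1.4 in², x = 1.4 in, Ī = 0.466667 in⁴.
Bottom flange (beyond web): 2 × 0.7, A = 1.4 in², x = 1.4 in, Ī = 0.466667 in⁴.
Centroid: x̄ = ΣA·x / ΣA = 0.706024 in.
Transfer each piece to the centroidal y-axis using Ī + A·d² with d = x − 0.706024:
  web: d = -0.506024 in → contributes +1.03447 in⁴
  top flange (beyond web): d = 0.693976 in → contributes +1.14091 in⁴
  bottom flange (beyond web): d = 0.693976 in → contributes +1.14091 in⁴
Total I = 3.31629 in⁴.

Iy ≈ 3.316 in⁴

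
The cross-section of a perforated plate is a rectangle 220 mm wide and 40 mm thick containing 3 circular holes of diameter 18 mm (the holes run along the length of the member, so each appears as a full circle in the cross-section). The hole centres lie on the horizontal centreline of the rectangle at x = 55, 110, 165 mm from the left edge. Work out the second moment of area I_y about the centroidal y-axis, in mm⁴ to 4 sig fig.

I_y ≈ 3.394 × 10⁷ mm⁴

Break the section into simple shapes (no overlaps), measuring from the bottom-left corner of the bounding box.
Plate: 220 × 40, A = 8 800 mm², x = 110 mm, Ī = 35 493 333 mm⁴.
Hole 1 (subtracted): ⌀18, A = 254.469 mm², x = 55 mm, Ī = 5 153 mm⁴.
Hole 2 (subtracted): ⌀18, A = 254.469 mm², x = 110 mm, Ī = 5 153 mm⁴.
Hole 3 (subtracted): ⌀18, A = 254.469 mm², x = 165 mm, Ī = 5 153 mm⁴.
By symmetry the centroid is at mid-width, x̄ = 110 mm.
Transfer each piece to the centroidal y-axis using Ī + A·d² with d = x − 110:
  plate: d = 0 mm → contributes +35 493 333 mm⁴
  hole 1: d = -55 mm → contributes −774 922 mm⁴
  hole 2: d = 0 mm → contributes −5 153 mm⁴
  hole 3: d = 55 mm → contributes −774 922 mm⁴
Total I = 33 938 337 mm⁴.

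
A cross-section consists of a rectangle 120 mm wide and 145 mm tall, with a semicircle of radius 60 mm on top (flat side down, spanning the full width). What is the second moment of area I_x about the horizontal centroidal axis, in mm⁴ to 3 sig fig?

I_x ≈ 7.29 × 10⁷ mm⁴

Treat the section as a set of non-overlapping primitives; coordinates are from the bounding-box lower-left.
Rectangular body: 120 × 145, A = 17 400 mm², y = 72.5 mm, Ī = 30 486 250 mm⁴.
Semicircular cap: semicircle r = 60, A = 5654.9 mm², y = 170.46 mm, Ī = 1 422 450 mm⁴.
Centroid: ȳ = ΣA·y / ΣA = 96.529 mm.
Transfer each piece to the horizontal centroidal axis using Ī + A·d² with d = y − 96.529:
  rectangular body: d = -24.029 mm → contributes +40 532 612 mm⁴
  semicircular cap: d = 73.936 mm → contributes +32 335 060 mm⁴
Total I = 72 867 672 mm⁴.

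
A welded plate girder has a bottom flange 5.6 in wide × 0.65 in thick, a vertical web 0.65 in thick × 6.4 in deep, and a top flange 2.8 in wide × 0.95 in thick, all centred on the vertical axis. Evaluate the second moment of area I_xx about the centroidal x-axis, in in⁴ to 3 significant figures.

I_xx ≈ 94.8 in⁴

Split into non-overlapping primitives; take the origin at the lower-left of the bounding box.
Bottom plate: 5.6 × 0.65, A = 3.64 in², y = 0.325 in, Ī = 0.12816 in⁴.
Web plate: 0.65 × 6.4, A = 4.16 in², y = 3.85 in, Ī = 14.199 in⁴.
Top plate: 2.8 × 0.95, A = 2.66 in², y = 7.525 in, Ī = 0.20005 in⁴.
Centroid: ȳ = ΣA·y / ΣA = 3.5579 in.
Transfer each piece to the centroidal x-axis using Ī + A·d² with d = y − 3.5579:
  bottom plate: d = -3.2329 in → contributes +38.172 in⁴
  web plate: d = 0.29211 in → contributes +14.554 in⁴
  top plate: d = 3.9671 in → contributes +42.063 in⁴
Total I = 94.789 in⁴.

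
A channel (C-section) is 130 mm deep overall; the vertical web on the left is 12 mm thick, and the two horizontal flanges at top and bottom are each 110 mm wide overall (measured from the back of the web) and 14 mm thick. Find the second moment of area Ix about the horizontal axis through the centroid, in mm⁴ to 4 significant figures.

Break the section into simple shapes (no overlaps), measuring from the bottom-left corner of the bounding box.
Web: 12 × 130, A = 1 560 mm², y = 65 mm, Ī = 2 197 000 mm⁴.
Top flange (beyond web): 98 × 14, A = 1 372 mm², y = 123 mm, Ī = 22409.3 mm⁴.
Bottom flange (beyond web): 98 × 14, A = 1 372 mm², y = 7 mm, Ī = 22409.3 mm⁴.
By symmetry the centroid is at mid-height, ȳ = 65 mm.
Transfer each piece to the horizontal axis through the centroid using Ī + A·d² with d = y − 65:
  web: d = 0 mm → contributes +2 197 000 mm⁴
  top flange (beyond web): d = 58 mm → contributes +4 637 817 mm⁴
  bottom flange (beyond web): d = -58 mm → contributes +4 637 817 mm⁴
Total I = 11 472 635 mm⁴.

Ix ≈ 1.147 × 10⁷ mm⁴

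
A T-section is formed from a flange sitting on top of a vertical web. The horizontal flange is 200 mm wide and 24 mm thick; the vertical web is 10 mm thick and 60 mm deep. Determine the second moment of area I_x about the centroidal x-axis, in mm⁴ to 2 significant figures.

Split into non-overlapping primitives; take the origin at the lower-left of the bounding box.
Flange: 200 × 24, A = 4 800 mm², y = 72 mm, Ī = 230 400 mm⁴.
Web: 10 × 60, A = 600 mm², y = 30 mm, Ī = 180 000 mm⁴.
Centroid: ȳ = ΣA·y / ΣA = 67.33 mm.
Transfer each piece to the centroidal x-axis using Ī + A·d² with d = y − 67.33:
  flange: d = 4.667 mm → contributes +334 933 mm⁴
  web: d = -37.33 mm → contributes +1 016 267 mm⁴
Total I = 1 351 200 mm⁴.

I_x ≈ 1.4 × 10⁶ mm⁴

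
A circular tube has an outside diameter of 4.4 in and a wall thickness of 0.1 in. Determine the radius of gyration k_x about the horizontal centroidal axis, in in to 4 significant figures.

k_x ≈ 1.521 in

Decompose the section into non-overlapping parts with the origin at the bottom-left of its bounding rectangle.
Outer circle: ⌀4.4, A = 15.2053 in², y = 2.2 in, Ī = 18.3984 in⁴.
Bore (subtracted): ⌀4.2, A = 13.8544 in², y = 2.2 in, Ī = 15.2745 in⁴.
By symmetry the centroid is at mid-height, ȳ = 2.2 in.
All pieces are centred on the horizontal centroidal axis, so I = ΣĪ (holes subtracted) = 3.12392 in⁴.
Radius of gyration: k = √(I/A) = √(3.12392 / 1.35088) = 1.52069 in.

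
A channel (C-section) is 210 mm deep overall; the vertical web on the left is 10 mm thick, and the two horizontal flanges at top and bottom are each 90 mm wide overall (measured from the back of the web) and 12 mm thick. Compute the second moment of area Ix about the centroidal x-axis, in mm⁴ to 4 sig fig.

Ix ≈ 2.656 × 10⁷ mm⁴

Treat the section as a set of non-overlapping primitives; coordinates are from the bounding-box lower-left.
Web: 10 × 210, A = 2 100 mm², y = 105 mm, Ī = 7 717 500 mm⁴.
Top flange (beyond web): 80 × 12, A = 960 mm², y = 204 mm, Ī = 11 520 mm⁴.
Bottom flange (beyond web): 80 × 12, A = 960 mm², y = 6 mm, Ī = 11 520 mm⁴.
By symmetry the centroid is at mid-height, ȳ = 105 mm.
Transfer each piece to the centroidal x-axis using Ī + A·d² with d = y − 105:
  web: d = 0 mm → contributes +7 717 500 mm⁴
  top flange (beyond web): d = 99 mm → contributes +9 420 480 mm⁴
  bottom flange (beyond web): d = -99 mm → contributes +9 420 480 mm⁴
Total I = 26 558 460 mm⁴.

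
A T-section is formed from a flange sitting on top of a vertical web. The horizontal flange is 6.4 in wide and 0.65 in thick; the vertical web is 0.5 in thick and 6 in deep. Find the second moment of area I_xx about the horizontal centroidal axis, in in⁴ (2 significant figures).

Treat the section as a set of non-overlapping primitives; coordinates are from the bounding-box lower-left.
Flange: 6.4 × 0.65, A = 4.16 in², y = 6.325 in, Ī = 0.1465 in⁴.
Web: 0.5 × 6, A = 3 in², y = 3 in, Ī = 9 in⁴.
Centroid: ȳ = ΣA·y / ΣA = 4.932 in.
Transfer each piece to the horizontal centroidal axis using Ī + A·d² with d = y − 4.932:
  flange: d = 1.393 in → contributes +8.221 in⁴
  web: d = -1.932 in → contributes +20.2 in⁴
Total I = 28.42 in⁴.

I_xx ≈ 28 in⁴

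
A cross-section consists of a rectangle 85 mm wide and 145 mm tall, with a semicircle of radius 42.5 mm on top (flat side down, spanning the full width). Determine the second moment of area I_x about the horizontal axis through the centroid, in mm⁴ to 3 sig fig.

I_x ≈ 4.09 × 10⁷ mm⁴

Treat the section as a set of non-overlapping primitives; coordinates are from the bounding-box lower-left.
Rectangular body: 85 × 145, A = 12 325 mm², y = 72.5 mm, Ī = 21 594 427 mm⁴.
Semicircular cap: semicircle r = 42.5, A = 2837.3 mm², y = 163.04 mm, Ī = 358 086 mm⁴.
Centroid: ȳ = ΣA·y / ΣA = 89.442 mm.
Transfer each piece to the horizontal axis through the centroid using Ī + A·d² with d = y − 89.442:
  rectangular body: d = -16.942 mm → contributes +25 132 059 mm⁴
  semicircular cap: d = 73.596 mm → contributes +15 725 536 mm⁴
Total I = 40 857 595 mm⁴.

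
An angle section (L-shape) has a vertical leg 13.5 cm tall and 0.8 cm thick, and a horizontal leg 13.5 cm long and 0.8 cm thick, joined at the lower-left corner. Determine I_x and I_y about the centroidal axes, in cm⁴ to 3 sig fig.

I_x ≈ 376 cm⁴, I_y ≈ 376 cm⁴

Decompose the section into non-overlapping parts with the origin at the bottom-left of its bounding rectangle.
Vertical leg: 0.8 × 13.5, A = 10.8 cm², y = 6.75 cm, Ī = 164.03 cm⁴.
Horizontal leg (remainder): 12.7 × 0.8, A = 10.16 cm², y = 0.4 cm, Ī = 0.54187 cm⁴.
Centroid: ȳ = ΣA·y / ΣA = 3.6719 cm.
Transfer each piece to the centroidal x-axis using Ī + A·d² with d = y − 3.6719:
  vertical leg: d = 3.0781 cm → contributes +266.35 cm⁴
  horizontal leg (remainder): d = -3.2719 cm → contributes +109.31 cm⁴
Total I = 375.66 cm⁴.
For the y-axis: x̄ = 3.6719 cm.
Repeating about the centroidal y-axis gives I_y = 375.66 cm⁴.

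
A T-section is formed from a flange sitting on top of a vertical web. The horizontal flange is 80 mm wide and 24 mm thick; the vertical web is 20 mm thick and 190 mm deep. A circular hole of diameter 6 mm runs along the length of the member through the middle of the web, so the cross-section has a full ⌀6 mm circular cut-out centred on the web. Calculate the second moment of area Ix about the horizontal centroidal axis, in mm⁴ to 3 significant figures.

Treat the section as a set of non-overlapping primitives; coordinates are from the bounding-box lower-left.
Flange: 80 × 24, A = 1 920 mm², y = 202 mm, Ī = 92 160 mm⁴.
Web: 20 × 190, A = 3 800 mm², y = 95 mm, Ī = 11 431 667 mm⁴.
Hole (subtracted): ⌀6, A = 28.274 mm², y = 95 mm, Ī = 63.617 mm⁴.
Centroid: ȳ = ΣA·y / ΣA = 131.09 mm.
Transfer each piece to the horizontal centroidal axis using Ī + A·d² with d = y − 131.09:
  flange: d = 70.905 mm → contributes +9 745 132 mm⁴
  web: d = -36.095 mm → contributes +16 382 356 mm⁴
  hole: d = -36.095 mm → contributes −36 900 mm⁴
Total I = 26 090 589 mm⁴.

Ix ≈ 2.61 × 10⁷ mm⁴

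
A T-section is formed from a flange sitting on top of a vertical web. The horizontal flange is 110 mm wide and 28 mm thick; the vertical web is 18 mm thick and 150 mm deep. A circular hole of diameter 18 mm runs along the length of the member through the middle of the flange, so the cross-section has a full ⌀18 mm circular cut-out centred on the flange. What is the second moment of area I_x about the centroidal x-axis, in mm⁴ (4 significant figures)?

I_x ≈ 1.619 × 10⁷ mm⁴

Break the section into simple shapes (no overlaps), measuring from the bottom-left corner of the bounding box.
Flange: 110 × 28, A = 3 080 mm², y = 164 mm, Ī = 201 227 mm⁴.
Web: 18 × 150, A = 2 700 mm², y = 75 mm, Ī = 5 062 500 mm⁴.
Hole (subtracted): ⌀18, A = 254.469 mm², y = 164 mm, Ī = 5 153 mm⁴.
Centroid: ȳ = ΣA·y / ΣA = 120.511 mm.
Transfer each piece to the centroidal x-axis using Ī + A·d² with d = y − 120.511:
  flange: d = 43.489 mm → contributes +6 026 418 mm⁴
  web: d = -45.511 mm → contributes +10 654 870 mm⁴
  hole: d = 43.489 mm → contributes −486 429 mm⁴
Total I = 16 194 859 mm⁴.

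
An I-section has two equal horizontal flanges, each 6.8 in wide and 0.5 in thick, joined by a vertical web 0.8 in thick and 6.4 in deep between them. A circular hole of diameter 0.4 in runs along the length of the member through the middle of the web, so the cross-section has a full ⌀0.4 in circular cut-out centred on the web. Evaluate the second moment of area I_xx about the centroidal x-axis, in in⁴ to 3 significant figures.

Treat the section as a set of non-overlapping primitives; coordinates are from the bounding-box lower-left.
Bottom flange: 6.8 × 0.5, A = 3.4 in², y = 0.25 in, Ī = 0.070833 in⁴.
Web: 0.8 × 6.4, A = 5.12 in², y = 3.7 in, Ī = 17.476 in⁴.
Top flange: 6.8 × 0.5, A = 3.4 in², y = 7.15 in, Ī = 0.070833 in⁴.
Hole (subtracted): ⌀0.4, A = 0.12566 in², y = 3.7 in, Ī = 0.0012566 in⁴.
By symmetry the centroid is at mid-height, ȳ = 3.7 in.
Transfer each piece to the centroidal x-axis using Ī + A·d² with d = y − 3.7:
  bottom flange: d = -3.45 in → contributes +40.539 in⁴
  web: d = 0 in → contributes +17.476 in⁴
  top flange: d = 3.45 in → contributes +40.539 in⁴
  hole: d = 0 in → contributes −0.0012566 in⁴
Total I = 98.554 in⁴.

I_xx ≈ 98.6 in⁴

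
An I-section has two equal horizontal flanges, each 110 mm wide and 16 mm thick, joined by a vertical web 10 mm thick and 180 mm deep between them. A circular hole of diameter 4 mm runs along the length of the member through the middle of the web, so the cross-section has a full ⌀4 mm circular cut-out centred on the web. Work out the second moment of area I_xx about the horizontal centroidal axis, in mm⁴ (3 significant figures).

Break the section into simple shapes (no overlaps), measuring from the bottom-left corner of the bounding box.
Bottom flange: 110 × 16, A = 1 760 mm², y = 8 mm, Ī = 37 547 mm⁴.
Web: 10 × 180, A = 1 800 mm², y = 106 mm, Ī = 4 860 000 mm⁴.
Top flange: 110 × 16, A = 1 760 mm², y = 204 mm, Ī = 37 547 mm⁴.
Hole (subtracted): ⌀4, A = 12.566 mm², y = 106 mm, Ī = 12.566 mm⁴.
By symmetry the centroid is at mid-height, ȳ = 106 mm.
Transfer each piece to the horizontal centroidal axis using Ī + A·d² with d = y − 106:
  bottom flange: d = -98 mm → contributes +16 940 587 mm⁴
  web: d = 0 mm → contributes +4 860 000 mm⁴
  top flange: d = 98 mm → contributes +16 940 587 mm⁴
  hole: d = 0 mm → contributes −12.566 mm⁴
Total I = 38 741 161 mm⁴.

I_xx ≈ 3.87 × 10⁷ mm⁴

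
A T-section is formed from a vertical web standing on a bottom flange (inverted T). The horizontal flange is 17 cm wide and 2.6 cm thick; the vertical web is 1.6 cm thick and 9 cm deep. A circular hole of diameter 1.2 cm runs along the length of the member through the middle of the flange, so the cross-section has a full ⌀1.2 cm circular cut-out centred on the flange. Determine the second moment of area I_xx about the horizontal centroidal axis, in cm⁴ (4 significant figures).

Treat the section as a set of non-overlapping primitives; coordinates are from the bounding-box lower-left.
Flange: 17 × 2.6, A = 44.2 cm², y = 1.3 cm, Ī = 24.8993 cm⁴.
Web: 1.6 × 9, A = 14.4 cm², y = 7.1 cm, Ī = 97.2 cm⁴.
Hole (subtracted): ⌀1.2, A = 1.13097 cm², y = 1.3 cm, Ī = 0.101788 cm⁴.
Centroid: ȳ = ΣA·y / ΣA = 2.7533 cm.
Transfer each piece to the horizontal centroidal axis using Ī + A·d² with d = y − 2.7533:
  flange: d = -1.4533 cm → contributes +118.254 cm⁴
  web: d = 4.3467 cm → contributes +369.27 cm⁴
  hole: d = -1.4533 cm → contributes −2.49051 cm⁴
Total I = 485.034 cm⁴.

I_xx ≈ 485.0 cm⁴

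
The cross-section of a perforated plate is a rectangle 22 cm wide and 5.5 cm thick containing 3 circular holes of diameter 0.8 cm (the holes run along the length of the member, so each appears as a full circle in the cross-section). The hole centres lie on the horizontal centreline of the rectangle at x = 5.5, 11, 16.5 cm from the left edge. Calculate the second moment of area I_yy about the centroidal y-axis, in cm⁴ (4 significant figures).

Treat the section as a set of non-overlapping primitives; coordinates are from the bounding-box lower-left.
Plate: 22 × 5.5, A = 121 cm², x = 11 cm, Ī = 4880.33 cm⁴.
Hole 1 (subtracted): ⌀0.8, A = 0.502655 cm², x = 5.5 cm, Ī = 0.0201062 cm⁴.
Hole 2 (subtracted): ⌀0.8, A = 0.502655 cm², x = 11 cm, Ī = 0.0201062 cm⁴.
Hole 3 (subtracted): ⌀0.8, A = 0.502655 cm², x = 16.5 cm, Ī = 0.0201062 cm⁴.
By symmetry the centroid is at mid-width, x̄ = 11 cm.
Transfer each piece to the centroidal y-axis using Ī + A·d² with d = x − 11:
  plate: d = 0 cm → contributes +4880.33 cm⁴
  hole 1: d = -5.5 cm → contributes −15.2254 cm⁴
  hole 2: d = 0 cm → contributes −0.0201062 cm⁴
  hole 3: d = 5.5 cm → contributes −15.2254 cm⁴
Total I = 4849.86 cm⁴.

I_yy ≈ 4850 cm⁴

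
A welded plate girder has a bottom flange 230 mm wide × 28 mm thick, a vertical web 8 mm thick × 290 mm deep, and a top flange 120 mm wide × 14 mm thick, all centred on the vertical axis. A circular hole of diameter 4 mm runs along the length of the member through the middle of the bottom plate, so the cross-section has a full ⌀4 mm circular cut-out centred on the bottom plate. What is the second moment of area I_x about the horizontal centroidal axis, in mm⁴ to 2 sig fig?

Split into non-overlapping primitives; take the origin at the lower-left of the bounding box.
Bottom plate: 230 × 28, A = 6 440 mm², y = 14 mm, Ī = 420 747 mm⁴.
Web plate: 8 × 290, A = 2 320 mm², y = 173 mm, Ī = 16 259 333 mm⁴.
Top plate: 120 × 14, A = 1 680 mm², y = 325 mm, Ī = 27 440 mm⁴.
Hole (subtracted): ⌀4, A = 12.57 mm², y = 14 mm, Ī = 12.57 mm⁴.
Centroid: ȳ = ΣA·y / ΣA = 99.48 mm.
Transfer each piece to the horizontal centroidal axis using Ī + A·d² with d = y − 99.48:
  bottom plate: d = -85.48 mm → contributes +47 479 160 mm⁴
  web plate: d = 73.52 mm → contributes +28 798 624 mm⁴
  top plate: d = 225.5 mm → contributes +85 469 345 mm⁴
  hole: d = -85.48 mm → contributes −91 838 mm⁴
Total I = 161 655 291 mm⁴.

I_x ≈ 1.6 × 10⁸ mm⁴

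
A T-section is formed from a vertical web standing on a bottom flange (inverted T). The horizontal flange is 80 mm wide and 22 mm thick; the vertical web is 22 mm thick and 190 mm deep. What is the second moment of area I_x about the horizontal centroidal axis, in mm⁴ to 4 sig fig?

I_x ≈ 2.656 × 10⁷ mm⁴

Split into non-overlapping primitives; take the origin at the lower-left of the bounding box.
Flange: 80 × 22, A = 1 760 mm², y = 11 mm, Ī = 70986.7 mm⁴.
Web: 22 × 190, A = 4 180 mm², y = 117 mm, Ī = 12 574 833 mm⁴.
Centroid: ȳ = ΣA·y / ΣA = 85.5926 mm.
Transfer each piece to the horizontal centroidal axis using Ī + A·d² with d = y − 85.5926:
  flange: d = -74.5926 mm → contributes +9 863 723 mm⁴
  web: d = 31.4074 mm → contributes +16 698 091 mm⁴
Total I = 26 561 814 mm⁴.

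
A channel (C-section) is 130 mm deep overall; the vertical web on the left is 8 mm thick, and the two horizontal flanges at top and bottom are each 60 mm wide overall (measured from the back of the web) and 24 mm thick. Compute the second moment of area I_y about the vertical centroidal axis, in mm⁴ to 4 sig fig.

Treat the section as a set of non-overlapping primitives; coordinates are from the bounding-box lower-left.
Web: 8 × 130, A = 1 040 mm², x = 4 mm, Ī = 5546.67 mm⁴.
Top flange (beyond web): 52 × 24, A = 1 248 mm², x = 34 mm, Ī = 281 216 mm⁴.
Bottom flange (beyond web): 52 × 24, A = 1 248 mm², x = 34 mm, Ī = 281 216 mm⁴.
Centroid: x̄ = ΣA·x / ΣA = 25.1765 mm.
Transfer each piece to the vertical centroidal axis using Ī + A·d² with d = x − 25.1765:
  web: d = -21.1765 mm → contributes +471 927 mm⁴
  top flange (beyond web): d = 8.82353 mm → contributes +378 379 mm⁴
  bottom flange (beyond web): d = 8.82353 mm → contributes +378 379 mm⁴
Total I = 1 228 685 mm⁴.

I_y ≈ 1.229 × 10⁶ mm⁴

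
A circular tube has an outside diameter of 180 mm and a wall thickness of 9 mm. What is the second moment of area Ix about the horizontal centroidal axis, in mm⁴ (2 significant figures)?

Ix ≈ 1.8 × 10⁷ mm⁴

Break the section into simple shapes (no overlaps), measuring from the bottom-left corner of the bounding box.
Outer circle: ⌀180, A = 25 447 mm², y = 90 mm, Ī = 51 529 974 mm⁴.
Bore (subtracted): ⌀162, A = 20 612 mm², y = 90 mm, Ī = 33 808 816 mm⁴.
By symmetry the centroid is at mid-height, ȳ = 90 mm.
All pieces are centred on the horizontal centroidal axis, so I = ΣĪ (holes subtracted) = 17 721 158 mm⁴.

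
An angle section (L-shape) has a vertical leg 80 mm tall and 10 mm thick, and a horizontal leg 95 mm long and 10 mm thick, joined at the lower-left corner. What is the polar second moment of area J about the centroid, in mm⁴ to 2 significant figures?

J ≈ 2.4 × 10⁶ mm⁴

Split into non-overlapping primitives; take the origin at the lower-left of the bounding box.
Vertical leg: 10 × 80, A = 800 mm², y = 40 mm, Ī = 426 667 mm⁴.
Horizontal leg (remainder): 85 × 10, A = 850 mm², y = 5 mm, Ī = 7 083 mm⁴.
Centroid: ȳ = ΣA·y / ΣA = 21.97 mm.
Transfer each piece to the centroidal x-axis using Ī + A·d² with d = y − 21.97:
  vertical leg: d = 18.03 mm → contributes +686 740 mm⁴
  horizontal leg (remainder): d = -16.97 mm → contributes +251 858 mm⁴
Total I = 938 598 mm⁴.
For the y-axis: x̄ = 29.47 mm.
Repeating about the centroidal y-axis gives I_y = 1 448 286 mm⁴.
Polar second moment: J = I_x + I_y = 2 386 884 mm⁴.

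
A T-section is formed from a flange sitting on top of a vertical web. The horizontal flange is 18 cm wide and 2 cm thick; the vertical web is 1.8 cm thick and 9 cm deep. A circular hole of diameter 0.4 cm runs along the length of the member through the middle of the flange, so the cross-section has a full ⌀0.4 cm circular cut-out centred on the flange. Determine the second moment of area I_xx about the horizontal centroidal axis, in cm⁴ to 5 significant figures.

I_xx ≈ 458.95 cm⁴

Split into non-overlapping primitives; take the origin at the lower-left of the bounding box.
Flange: 18 × 2, A = 36 cm², y = 10 cm, Ī = 12 cm⁴.
Web: 1.8 × 9, A = 16.2 cm², y = 4.5 cm, Ī = 109.35 cm⁴.
Hole (subtracted): ⌀0.4, A = 0.1256637 cm², y = 10 cm, Ī = 0.001256637 cm⁴.
Centroid: ȳ = ΣA·y / ΣA = 8.288984 cm.
Transfer each piece to the horizontal centroidal axis using Ī + A·d² with d = y − 8.288984:
  flange: d = 1.711016 cm → contributes +117.3927 cm⁴
  web: d = -3.788984 cm → contributes +341.9237 cm⁴
  hole: d = 1.711016 cm → contributes −0.3691465 cm⁴
Total I = 458.9473 cm⁴.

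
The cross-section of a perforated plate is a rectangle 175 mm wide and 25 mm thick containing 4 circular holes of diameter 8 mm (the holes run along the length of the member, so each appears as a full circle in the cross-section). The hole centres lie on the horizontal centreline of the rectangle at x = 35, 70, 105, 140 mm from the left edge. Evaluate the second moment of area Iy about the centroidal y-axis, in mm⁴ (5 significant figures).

Iy ≈ 1.0857 × 10⁷ mm⁴

Split into non-overlapping primitives; take the origin at the lower-left of the bounding box.
Plate: 175 × 25, A = 4 375 mm², x = 87.5 mm, Ī = 11 165 365 mm⁴.
Hole 1 (subtracted): ⌀8, A = 50.26548 mm², x = 35 mm, Ī = 201.0619 mm⁴.
Hole 2 (subtracted): ⌀8, A = 50.26548 mm², x = 70 mm, Ī = 201.0619 mm⁴.
Hole 3 (subtracted): ⌀8, A = 50.26548 mm², x = 105 mm, Ī = 201.0619 mm⁴.
Hole 4 (subtracted): ⌀8, A = 50.26548 mm², x = 140 mm, Ī = 201.0619 mm⁴.
By symmetry the centroid is at mid-width, x̄ = 87.5 mm.
Transfer each piece to the centroidal y-axis using Ī + A·d² with d = x − 87.5:
  plate: d = 0 mm → contributes +11 165 365 mm⁴
  hole 1: d = -52.5 mm → contributes −138745.3 mm⁴
  hole 2: d = -17.5 mm → contributes −15594.87 mm⁴
  hole 3: d = 17.5 mm → contributes −15594.87 mm⁴
  hole 4: d = 52.5 mm → contributes −138745.3 mm⁴
Total I = 10 856 684 mm⁴.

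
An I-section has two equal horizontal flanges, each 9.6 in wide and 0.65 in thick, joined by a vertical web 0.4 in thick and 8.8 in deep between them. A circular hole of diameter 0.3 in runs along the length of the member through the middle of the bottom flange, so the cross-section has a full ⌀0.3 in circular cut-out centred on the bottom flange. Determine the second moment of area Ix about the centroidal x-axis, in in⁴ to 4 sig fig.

Break the section into simple shapes (no overlaps), measuring from the bottom-left corner of the bounding box.
Bottom flange: 9.6 × 0.65, A = 6.24 in², y = 0.325 in, Ī = 0.2197 in⁴.
Web: 0.4 × 8.8, A = 3.52 in², y = 5.05 in, Ī = 22.7157 in⁴.
Top flange: 9.6 × 0.65, A = 6.24 in², y = 9.775 in, Ī = 0.2197 in⁴.
Hole (subtracted): ⌀0.3, A = 0.0706858 in², y = 0.325 in, Ī = 0.000397608 in⁴.
Centroid: ȳ = ΣA·y / ΣA = 5.07097 in.
Transfer each piece to the centroidal x-axis using Ī + A·d² with d = y − 5.07097:
  bottom flange: d = -4.74597 in → contributes +140.771 in⁴
  web: d = -0.020967 in → contributes +22.7173 in⁴
  top flange: d = 4.70403 in → contributes +138.298 in⁴
  hole: d = -4.74597 in → contributes −1.59254 in⁴
Total I = 300.193 in⁴.

Ix ≈ 300.2 in⁴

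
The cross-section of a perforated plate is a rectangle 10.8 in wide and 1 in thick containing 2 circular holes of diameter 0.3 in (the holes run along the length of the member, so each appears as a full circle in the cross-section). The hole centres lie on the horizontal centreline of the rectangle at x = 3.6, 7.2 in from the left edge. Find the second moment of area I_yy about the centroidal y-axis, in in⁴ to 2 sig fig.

Treat the section as a set of non-overlapping primitives; coordinates are from the bounding-box lower-left.
Plate: 10.8 × 1, A = 10.8 in², x = 5.4 in, Ī = 105 in⁴.
Hole 1 (subtracted): ⌀0.3, A = 0.07069 in², x = 3.6 in, Ī = 0.0003976 in⁴.
Hole 2 (subtracted): ⌀0.3, A = 0.07069 in², x = 7.2 in, Ī = 0.0003976 in⁴.
By symmetry the centroid is at mid-width, x̄ = 5.4 in.
Transfer each piece to the centroidal y-axis using Ī + A·d² with d = x − 5.4:
  plate: d = 0 in → contributes +105 in⁴
  hole 1: d = -1.8 in → contributes −0.2294 in⁴
  hole 2: d = 1.8 in → contributes −0.2294 in⁴
Total I = 104.5 in⁴.

I_yy ≈ 100 in⁴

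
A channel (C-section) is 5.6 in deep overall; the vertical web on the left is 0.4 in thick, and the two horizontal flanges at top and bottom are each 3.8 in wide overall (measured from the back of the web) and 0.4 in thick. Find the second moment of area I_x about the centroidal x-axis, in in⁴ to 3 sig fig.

I_x ≈ 24.3 in⁴

Treat the section as a set of non-overlapping primitives; coordinates are from the bounding-box lower-left.
Web: 0.4 × 5.6, A = 2.24 in², y = 2.8 in, Ī = 5.8539 in⁴.
Top flange (beyond web): 3.4 × 0.4, A = 1.36 in², y = 5.4 in, Ī = 0.018133 in⁴.
Bottom flange (beyond web): 3.4 × 0.4, A = 1.36 in², y = 0.2 in, Ī = 0.018133 in⁴.
By symmetry the centroid is at mid-height, ȳ = 2.8 in.
Transfer each piece to the centroidal x-axis using Ī + A·d² with d = y − 2.8:
  web: d = 0 in → contributes +5.8539 in⁴
  top flange (beyond web): d = 2.6 in → contributes +9.2117 in⁴
  bottom flange (beyond web): d = -2.6 in → contributes +9.2117 in⁴
Total I = 24.277 in⁴.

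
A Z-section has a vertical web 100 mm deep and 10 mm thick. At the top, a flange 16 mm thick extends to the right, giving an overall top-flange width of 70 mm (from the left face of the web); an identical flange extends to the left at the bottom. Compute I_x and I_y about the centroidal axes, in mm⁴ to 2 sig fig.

Decompose the section into non-overlapping parts with the origin at the bottom-left of its bounding rectangle.
Web: 10 × 100, A = 1 000 mm², y = 50 mm, Ī = 833 333 mm⁴.
Top flange (beyond web): 60 × 16, A = 960 mm², y = 92 mm, Ī = 20 480 mm⁴.
Bottom flange (beyond web): 60 × 16, A = 960 mm², y = 8 mm, Ī = 20 480 mm⁴.
Centroid: ȳ = ΣA·y / ΣA = 50 mm.
Transfer each piece to the centroidal x-axis using Ī + A·d² with d = y − 50:
  web: d = 0 mm → contributes +833 333 mm⁴
  top flange (beyond web): d = 42 mm → contributes +1 713 920 mm⁴
  bottom flange (beyond web): d = -42 mm → contributes +1 713 920 mm⁴
Total I = 4 261 173 mm⁴.
For the y-axis: x̄ = 65 mm.
Repeating about the centroidal y-axis gives I_y = 2 936 333 mm⁴.

I_x ≈ 4.3 × 10⁶ mm⁴, I_y ≈ 2.9 × 10⁶ mm⁴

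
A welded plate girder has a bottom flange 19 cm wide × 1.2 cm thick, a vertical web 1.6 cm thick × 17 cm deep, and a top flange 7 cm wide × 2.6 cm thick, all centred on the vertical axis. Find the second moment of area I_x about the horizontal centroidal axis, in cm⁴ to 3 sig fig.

Treat the section as a set of non-overlapping primitives; coordinates are from the bounding-box lower-left.
Bottom plate: 19 × 1.2, A = 22.8 cm², y = 0.6 cm, Ī = 2.736 cm⁴.
Web plate: 1.6 × 17, A = 27.2 cm², y = 9.7 cm, Ī = 655.07 cm⁴.
Top plate: 7 × 2.6, A = 18.2 cm², y = 19.5 cm, Ī = 10.253 cm⁴.
Centroid: ȳ = ΣA·y / ΣA = 9.273 cm.
Transfer each piece to the horizontal centroidal axis using Ī + A·d² with d = y − 9.273:
  bottom plate: d = -8.673 cm → contributes +1717.8 cm⁴
  web plate: d = 0.42698 cm → contributes +660.03 cm⁴
  top plate: d = 10.227 cm → contributes +1913.8 cm⁴
Total I = 4291.6 cm⁴.

I_x ≈ 4290 cm⁴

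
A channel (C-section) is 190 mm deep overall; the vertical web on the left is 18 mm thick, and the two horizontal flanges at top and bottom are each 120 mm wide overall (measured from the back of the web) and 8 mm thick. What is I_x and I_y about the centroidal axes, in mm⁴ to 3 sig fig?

I_x ≈ 2.38 × 10⁷ mm⁴, I_y ≈ 5.48 × 10⁶ mm⁴

Break the section into simple shapes (no overlaps), measuring from the bottom-left corner of the bounding box.
Web: 18 × 190, A = 3 420 mm², y = 95 mm, Ī = 10 288 500 mm⁴.
Top flange (beyond web): 102 × 8, A = 816 mm², y = 186 mm, Ī = 4 352 mm⁴.
Bottom flange (beyond web): 102 × 8, A = 816 mm², y = 4 mm, Ī = 4 352 mm⁴.
By symmetry the centroid is at mid-height, ȳ = 95 mm.
Transfer each piece to the centroidal x-axis using Ī + A·d² with d = y − 95:
  web: d = 0 mm → contributes +10 288 500 mm⁴
  top flange (beyond web): d = 91 mm → contributes +6 761 648 mm⁴
  bottom flange (beyond web): d = -91 mm → contributes +6 761 648 mm⁴
Total I = 23 811 796 mm⁴.
For the y-axis: x̄ = 28.382 mm.
Repeating about the centroidal y-axis gives I_y = 5 484 557 mm⁴.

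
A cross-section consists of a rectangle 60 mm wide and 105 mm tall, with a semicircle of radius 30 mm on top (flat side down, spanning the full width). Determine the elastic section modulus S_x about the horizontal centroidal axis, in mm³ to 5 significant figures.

Split into non-overlapping primitives; take the origin at the lower-left of the bounding box.
Rectangular body: 60 × 105, A = 6 300 mm², y = 52.5 mm, Ī = 5 788 125 mm⁴.
Semicircular cap: semicircle r = 30, A = 1413.717 mm², y = 117.7324 mm, Ī = 88903.14 mm⁴.
Centroid: ȳ = ΣA·y / ΣA = 64.45534 mm.
Transfer each piece to the horizontal centroidal axis using Ī + A·d² with d = y − 64.45534:
  rectangular body: d = -11.95534 mm → contributes +6 688 585 mm⁴
  semicircular cap: d = 53.27705 mm → contributes +4 101 659 mm⁴
Total I = 10 790 245 mm⁴.
Extreme fibre distance c = 70.54466 mm; S = I/c = 152956.2 mm³.

S_x ≈ 1.5296 × 10⁵ mm³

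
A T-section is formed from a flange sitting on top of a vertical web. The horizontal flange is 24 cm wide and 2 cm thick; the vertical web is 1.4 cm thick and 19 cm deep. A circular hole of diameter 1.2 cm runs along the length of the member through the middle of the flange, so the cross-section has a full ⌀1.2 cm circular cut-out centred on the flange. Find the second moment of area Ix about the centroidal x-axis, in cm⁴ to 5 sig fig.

Break the section into simple shapes (no overlaps), measuring from the bottom-left corner of the bounding box.
Flange: 24 × 2, A = 48 cm², y = 20 cm, Ī = 16 cm⁴.
Web: 1.4 × 19, A = 26.6 cm², y = 9.5 cm, Ī = 800.2167 cm⁴.
Hole (subtracted): ⌀1.2, A = 1.130973 cm², y = 20 cm, Ī = 0.1017876 cm⁴.
Centroid: ȳ = ΣA·y / ΣA = 16.1984 cm.
Transfer each piece to the centroidal x-axis using Ī + A·d² with d = y − 16.1984:
  flange: d = 3.801602 cm → contributes +709.7045 cm⁴
  web: d = -6.698398 cm → contributes +1993.72 cm⁴
  hole: d = 3.801602 cm → contributes −16.44682 cm⁴
Total I = 2686.977 cm⁴.

Ix ≈ 2687.0 cm⁴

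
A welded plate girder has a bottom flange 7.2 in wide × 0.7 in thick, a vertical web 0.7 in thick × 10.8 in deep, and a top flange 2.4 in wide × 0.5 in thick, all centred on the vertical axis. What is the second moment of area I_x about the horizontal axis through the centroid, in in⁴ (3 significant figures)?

I_x ≈ 243 in⁴

Break the section into simple shapes (no overlaps), measuring from the bottom-left corner of the bounding box.
Bottom plate: 7.2 × 0.7, A = 5.04 in², y = 0.35 in, Ī = 0.2058 in⁴.
Web plate: 0.7 × 10.8, A = 7.56 in², y = 6.1 in, Ī = 73.483 in⁴.
Top plate: 2.4 × 0.5, A = 1.2 in², y = 11.75 in, Ī = 0.025 in⁴.
Centroid: ȳ = ΣA·y / ΣA = 4.4913 in.
Transfer each piece to the horizontal axis through the centroid using Ī + A·d² with d = y − 4.4913:
  bottom plate: d = -4.1413 in → contributes +86.644 in⁴
  web plate: d = 1.6087 in → contributes +93.048 in⁴
  top plate: d = 7.2587 in → contributes +63.251 in⁴
Total I = 242.94 in⁴.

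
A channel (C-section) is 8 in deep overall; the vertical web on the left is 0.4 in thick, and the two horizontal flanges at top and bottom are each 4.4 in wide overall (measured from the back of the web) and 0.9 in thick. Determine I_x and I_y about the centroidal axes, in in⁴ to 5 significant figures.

Decompose the section into non-overlapping parts with the origin at the bottom-left of its bounding rectangle.
Web: 0.4 × 8, A = 3.2 in², y = 4 in, Ī = 17.06667 in⁴.
Top flange (beyond web): 4 × 0.9, A = 3.6 in², y = 7.55 in, Ī = 0.243 in⁴.
Bottom flange (beyond web): 4 × 0.9, A = 3.6 in², y = 0.45 in, Ī = 0.243 in⁴.
By symmetry the centroid is at mid-height, ȳ = 4 in.
Transfer each piece to the centroidal x-axis using Ī + A·d² with d = y − 4:
  web: d = 0 in → contributes +17.06667 in⁴
  top flange (beyond web): d = 3.55 in → contributes +45.612 in⁴
  bottom flange (beyond web): d = -3.55 in → contributes +45.612 in⁴
Total I = 108.2907 in⁴.
For the y-axis: x̄ = 1.723077 in.
Repeating about the centroidal y-axis gives I_y = 20.36513 in⁴.

I_x ≈ 108.29 in⁴, I_y ≈ 20.365 in⁴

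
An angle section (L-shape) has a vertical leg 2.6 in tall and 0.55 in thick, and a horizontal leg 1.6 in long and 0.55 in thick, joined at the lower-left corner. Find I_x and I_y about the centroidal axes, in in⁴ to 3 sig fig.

I_x ≈ 1.25 in⁴, I_y ≈ 0.352 in⁴

Treat the section as a set of non-overlapping primitives; coordinates are from the bounding-box lower-left.
Vertical leg: 0.55 × 2.6, A = 1.43 in², y = 1.3 in, Ī = 0.80557 in⁴.
Horizontal leg (remainder): 1.05 × 0.55, A = 0.5775 in², y = 0.275 in, Ī = 0.014558 in⁴.
Centroid: ȳ = ΣA·y / ΣA = 1.0051 in.
Transfer each piece to the centroidal x-axis using Ī + A·d² with d = y − 1.0051:
  vertical leg: d = 0.29486 in → contributes +0.9299 in⁴
  horizontal leg (remainder): d = -0.73014 in → contributes +0.32242 in⁴
Total I = 1.2523 in⁴.
For the y-axis: x̄ = 0.50514 in.
Repeating about the centroidal y-axis gives I_y = 0.35238 in⁴.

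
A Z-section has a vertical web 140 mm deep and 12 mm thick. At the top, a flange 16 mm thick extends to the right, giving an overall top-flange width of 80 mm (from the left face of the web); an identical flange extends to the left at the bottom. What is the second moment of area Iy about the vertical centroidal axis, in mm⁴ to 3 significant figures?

Treat the section as a set of non-overlapping primitives; coordinates are from the bounding-box lower-left.
Web: 12 × 140, A = 1 680 mm², x = 74 mm, Ī = 20 160 mm⁴.
Top flange (beyond web): 68 × 16, A = 1 088 mm², x = 114 mm, Ī = 419 243 mm⁴.
Bottom flange (beyond web): 68 × 16, A = 1 088 mm², x = 34 mm, Ī = 419 243 mm⁴.
Centroid: x̄ = ΣA·x / ΣA = 74 mm.
Transfer each piece to the vertical centroidal axis using Ī + A·d² with d = x − 74:
  web: d = 0 mm → contributes +20 160 mm⁴
  top flange (beyond web): d = 40 mm → contributes +2 160 043 mm⁴
  bottom flange (beyond web): d = -40 mm → contributes +2 160 043 mm⁴
Total I = 4 340 245 mm⁴.

Iy ≈ 4.34 × 10⁶ mm⁴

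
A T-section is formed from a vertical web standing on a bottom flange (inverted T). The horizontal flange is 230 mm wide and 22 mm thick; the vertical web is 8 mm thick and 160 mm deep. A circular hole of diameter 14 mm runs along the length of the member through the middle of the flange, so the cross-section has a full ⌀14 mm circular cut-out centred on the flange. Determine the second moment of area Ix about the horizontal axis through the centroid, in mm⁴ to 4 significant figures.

Ix ≈ 1.134 × 10⁷ mm⁴

Break the section into simple shapes (no overlaps), measuring from the bottom-left corner of the bounding box.
Flange: 230 × 22, A = 5 060 mm², y = 11 mm, Ī = 204 087 mm⁴.
Web: 8 × 160, A = 1 280 mm², y = 102 mm, Ī = 2 730 667 mm⁴.
Hole (subtracted): ⌀14, A = 153.938 mm², y = 11 mm, Ī = 1885.74 mm⁴.
Centroid: ȳ = ΣA·y / ΣA = 29.8294 mm.
Transfer each piece to the horizontal axis through the centroid using Ī + A·d² with d = y − 29.8294:
  flange: d = -18.8294 mm → contributes +1 998 096 mm⁴
  web: d = 72.1706 mm → contributes +9 397 664 mm⁴
  hole: d = -18.8294 mm → contributes −56464.1 mm⁴
Total I = 11 339 296 mm⁴.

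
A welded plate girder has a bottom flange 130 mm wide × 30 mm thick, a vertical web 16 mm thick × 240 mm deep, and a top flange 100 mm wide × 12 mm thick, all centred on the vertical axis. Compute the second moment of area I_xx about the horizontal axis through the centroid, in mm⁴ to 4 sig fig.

Decompose the section into non-overlapping parts with the origin at the bottom-left of its bounding rectangle.
Bottom plate: 130 × 30, A = 3 900 mm², y = 15 mm, Ī = 292 500 mm⁴.
Web plate: 16 × 240, A = 3 840 mm², y = 150 mm, Ī = 18 432 000 mm⁴.
Top plate: 100 × 12, A = 1 200 mm², y = 276 mm, Ī = 14 400 mm⁴.
Centroid: ȳ = ΣA·y / ΣA = 108.02 mm.
Transfer each piece to the horizontal axis through the centroid using Ī + A·d² with d = y − 108.02:
  bottom plate: d = -93.0201 mm → contributes +34 038 207 mm⁴
  web plate: d = 41.9799 mm → contributes +25 199 267 mm⁴
  top plate: d = 167.98 mm → contributes +33 875 082 mm⁴
Total I = 93 112 556 mm⁴.

I_xx ≈ 9.311 × 10⁷ mm⁴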